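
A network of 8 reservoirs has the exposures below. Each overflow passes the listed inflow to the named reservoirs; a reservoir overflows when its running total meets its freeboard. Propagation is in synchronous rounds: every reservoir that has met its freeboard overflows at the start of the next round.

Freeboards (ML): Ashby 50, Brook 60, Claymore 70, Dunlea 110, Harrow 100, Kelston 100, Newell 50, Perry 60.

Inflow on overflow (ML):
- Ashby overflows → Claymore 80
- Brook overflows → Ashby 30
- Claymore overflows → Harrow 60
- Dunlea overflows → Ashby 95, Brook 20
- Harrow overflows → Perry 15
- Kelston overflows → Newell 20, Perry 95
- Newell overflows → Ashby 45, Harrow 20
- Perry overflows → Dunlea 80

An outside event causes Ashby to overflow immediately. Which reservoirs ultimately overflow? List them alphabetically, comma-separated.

Ashby, Claymore

Round 1 — Ashby overflows (initial).
  Claymore: +80 → 80 ≥ 70
Round 2 — Claymore overflows.
  Harrow: +60 → 60 < 100
No further overflows.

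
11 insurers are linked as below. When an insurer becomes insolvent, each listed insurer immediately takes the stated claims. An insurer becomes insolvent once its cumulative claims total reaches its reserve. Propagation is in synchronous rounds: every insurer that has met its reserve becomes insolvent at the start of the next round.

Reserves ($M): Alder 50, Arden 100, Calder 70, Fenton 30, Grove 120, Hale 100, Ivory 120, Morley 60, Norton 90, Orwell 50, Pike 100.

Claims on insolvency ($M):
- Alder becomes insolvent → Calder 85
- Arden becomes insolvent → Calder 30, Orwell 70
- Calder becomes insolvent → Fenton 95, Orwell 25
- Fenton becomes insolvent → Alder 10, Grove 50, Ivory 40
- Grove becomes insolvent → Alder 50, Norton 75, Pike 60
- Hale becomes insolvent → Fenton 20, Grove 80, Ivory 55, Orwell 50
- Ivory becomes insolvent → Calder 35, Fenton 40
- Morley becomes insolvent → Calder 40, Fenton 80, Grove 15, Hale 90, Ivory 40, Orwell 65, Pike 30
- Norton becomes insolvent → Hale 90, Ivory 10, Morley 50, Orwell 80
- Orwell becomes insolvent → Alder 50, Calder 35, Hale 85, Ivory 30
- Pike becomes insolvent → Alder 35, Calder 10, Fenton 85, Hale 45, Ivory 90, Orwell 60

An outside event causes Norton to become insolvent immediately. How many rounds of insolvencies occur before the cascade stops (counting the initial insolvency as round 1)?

Round 1 — Norton becomes insolvent (initial).
  Hale: +90 → 90 < 100
  Ivory: +10 → 10 < 120
  Morley: +50 → 50 < 60
  Orwell: +80 → 80 ≥ 50
Round 2 — Orwell becomes insolvent.
  Alder: +50 → 50 ≥ 50
  Calder: +35 → 35 < 70
  Hale: +85 → 175 ≥ 100
  Ivory: +30 → 40 < 120
Round 3 — Alder, Hale become insolvent.
  Calder: +85 → 120 ≥ 70
  Fenton: +20 → 20 < 30
  Grove: +80 → 80 < 120
  Ivory: +55 → 95 < 120
Round 4 — Calder becomes insolvent.
  Fenton: +95 → 115 ≥ 30
Round 5 — Fenton becomes insolvent.
  Grove: +50 → 130 ≥ 120
  Ivory: +40 → 135 ≥ 120
Round 6 — Grove, Ivory become insolvent.
  Pike: +60 → 60 < 100
No further insolvencies.

6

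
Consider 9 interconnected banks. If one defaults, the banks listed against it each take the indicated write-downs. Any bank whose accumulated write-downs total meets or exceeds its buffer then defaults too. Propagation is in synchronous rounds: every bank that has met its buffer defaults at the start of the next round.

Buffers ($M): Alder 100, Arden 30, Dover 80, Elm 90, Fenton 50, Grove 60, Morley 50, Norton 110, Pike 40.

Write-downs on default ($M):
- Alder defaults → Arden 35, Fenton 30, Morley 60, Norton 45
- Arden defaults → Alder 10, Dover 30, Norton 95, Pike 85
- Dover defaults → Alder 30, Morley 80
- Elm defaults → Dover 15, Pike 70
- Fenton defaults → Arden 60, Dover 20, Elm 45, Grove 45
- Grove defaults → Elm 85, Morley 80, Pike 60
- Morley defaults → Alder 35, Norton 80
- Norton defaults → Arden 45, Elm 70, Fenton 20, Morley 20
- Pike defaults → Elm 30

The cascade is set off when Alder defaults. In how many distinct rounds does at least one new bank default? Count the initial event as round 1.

Round 1 — Alder defaults (initial).
  Arden: +35 → 35 ≥ 30
  Fenton: +30 → 30 < 50
  Morley: +60 → 60 ≥ 50
  Norton: +45 → 45 < 110
Round 2 — Arden, Morley default.
  Dover: +30 → 30 < 80
  Norton: +95+80 → 220 ≥ 110
  Pike: +85 → 85 ≥ 40
Round 3 — Norton, Pike default.
  Elm: +70+30 → 100 ≥ 90
  Fenton: +20 → 50 ≥ 50
Round 4 — Elm, Fenton default.
  Dover: +15+20 → 65 < 80
  Grove: +45 → 45 < 60
No further defaults.

4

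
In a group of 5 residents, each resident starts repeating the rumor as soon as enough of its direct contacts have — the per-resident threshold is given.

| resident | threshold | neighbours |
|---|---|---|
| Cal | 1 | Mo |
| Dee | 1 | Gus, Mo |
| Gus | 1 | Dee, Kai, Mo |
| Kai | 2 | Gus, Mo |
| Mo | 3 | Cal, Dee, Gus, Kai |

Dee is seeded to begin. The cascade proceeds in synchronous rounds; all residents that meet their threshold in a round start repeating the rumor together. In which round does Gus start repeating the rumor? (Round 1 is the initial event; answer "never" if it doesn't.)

2

Round 1 — Dee starts repeating the rumor (initial).
Round 2 — checking thresholds:
  Gus: 1 of 3 neighbours ≥ 1, starts repeating the rumor.
  Mo: 1 of 4 neighbours < 3, below threshold.
Round 3 — no new spreads; cascade stops.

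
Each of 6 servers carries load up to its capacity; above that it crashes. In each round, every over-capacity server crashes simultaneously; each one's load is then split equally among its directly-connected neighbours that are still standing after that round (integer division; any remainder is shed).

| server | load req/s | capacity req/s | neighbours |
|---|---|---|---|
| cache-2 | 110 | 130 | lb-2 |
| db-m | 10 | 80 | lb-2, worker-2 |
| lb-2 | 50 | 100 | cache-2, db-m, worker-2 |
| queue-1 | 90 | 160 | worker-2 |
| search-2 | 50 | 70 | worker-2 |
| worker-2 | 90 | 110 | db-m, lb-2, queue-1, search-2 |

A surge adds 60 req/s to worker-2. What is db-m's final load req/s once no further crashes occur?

47

Round 1 — worker-2 at 150 > 110. worker-2 crashes.
  worker-2 sheds 150 req/s to db-m, lb-2, queue-1, search-2: 37 each (2 lost).
    db-m: 10+37 = 47 ≤ 80
    lb-2: 50+37 = 87 ≤ 100
    queue-1: 90+37 = 127 ≤ 160
    search-2: 50+37 = 87 > 70
Round 2 — search-2 crashes.
  search-2 sheds 87 req/s: no online neighbours, lost.
No further crashes.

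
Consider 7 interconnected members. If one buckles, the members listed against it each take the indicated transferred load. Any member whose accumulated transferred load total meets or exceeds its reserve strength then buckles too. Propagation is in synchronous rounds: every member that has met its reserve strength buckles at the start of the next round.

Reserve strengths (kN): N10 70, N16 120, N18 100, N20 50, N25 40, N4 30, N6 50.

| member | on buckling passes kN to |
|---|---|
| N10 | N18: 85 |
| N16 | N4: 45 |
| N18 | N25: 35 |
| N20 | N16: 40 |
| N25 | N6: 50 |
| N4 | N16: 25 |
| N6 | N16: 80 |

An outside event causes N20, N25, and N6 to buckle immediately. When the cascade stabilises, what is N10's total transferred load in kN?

Round 1 — N20, N25, N6 buckle (initial).
  N16: +40+80 → 120 ≥ 120
Round 2 — N16 buckles.
  N4: +45 → 45 ≥ 30
Round 3 — N4 buckles.
No further bucklings.

0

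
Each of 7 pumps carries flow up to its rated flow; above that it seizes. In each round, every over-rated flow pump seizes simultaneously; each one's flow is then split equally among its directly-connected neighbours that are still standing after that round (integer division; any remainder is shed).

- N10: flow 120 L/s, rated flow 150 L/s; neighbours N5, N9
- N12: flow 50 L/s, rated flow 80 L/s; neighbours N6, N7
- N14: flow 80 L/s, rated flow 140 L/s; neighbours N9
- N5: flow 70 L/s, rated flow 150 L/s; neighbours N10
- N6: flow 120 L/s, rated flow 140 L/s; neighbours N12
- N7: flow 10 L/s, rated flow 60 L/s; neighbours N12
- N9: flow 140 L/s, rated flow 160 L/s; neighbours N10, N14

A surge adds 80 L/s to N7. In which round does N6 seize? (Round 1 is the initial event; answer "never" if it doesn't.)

3

Round 1 — N7 at 90 > 60. N7 seizes.
  N7 sheds 90 L/s to N12: 90 each.
    N12: 50+90 = 140 > 80
Round 2 — N12 seizes.
  N12 sheds 140 L/s to N6: 140 each.
    N6: 120+140 = 260 > 140
Round 3 — N6 seizes.
  N6 sheds 260 L/s: no online neighbours, lost.
No further seizures.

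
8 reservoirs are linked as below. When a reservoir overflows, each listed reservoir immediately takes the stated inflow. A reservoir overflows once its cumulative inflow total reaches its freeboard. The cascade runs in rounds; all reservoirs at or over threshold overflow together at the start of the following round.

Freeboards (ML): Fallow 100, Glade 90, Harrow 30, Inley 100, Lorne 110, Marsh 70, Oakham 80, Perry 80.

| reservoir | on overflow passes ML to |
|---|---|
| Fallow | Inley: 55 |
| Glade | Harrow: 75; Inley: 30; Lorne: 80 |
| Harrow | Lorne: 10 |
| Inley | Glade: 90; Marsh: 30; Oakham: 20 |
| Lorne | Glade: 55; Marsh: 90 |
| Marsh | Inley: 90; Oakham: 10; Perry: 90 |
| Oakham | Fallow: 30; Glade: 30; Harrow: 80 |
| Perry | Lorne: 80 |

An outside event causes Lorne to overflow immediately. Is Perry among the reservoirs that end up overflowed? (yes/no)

yes

Round 1 — Lorne overflows (initial).
  Glade: +55 → 55 < 90
  Marsh: +90 → 90 ≥ 70
Round 2 — Marsh overflows.
  Inley: +90 → 90 < 100
  Oakham: +10 → 10 < 80
  Perry: +90 → 90 ≥ 80
Round 3 — Perry overflows.
No further overflows.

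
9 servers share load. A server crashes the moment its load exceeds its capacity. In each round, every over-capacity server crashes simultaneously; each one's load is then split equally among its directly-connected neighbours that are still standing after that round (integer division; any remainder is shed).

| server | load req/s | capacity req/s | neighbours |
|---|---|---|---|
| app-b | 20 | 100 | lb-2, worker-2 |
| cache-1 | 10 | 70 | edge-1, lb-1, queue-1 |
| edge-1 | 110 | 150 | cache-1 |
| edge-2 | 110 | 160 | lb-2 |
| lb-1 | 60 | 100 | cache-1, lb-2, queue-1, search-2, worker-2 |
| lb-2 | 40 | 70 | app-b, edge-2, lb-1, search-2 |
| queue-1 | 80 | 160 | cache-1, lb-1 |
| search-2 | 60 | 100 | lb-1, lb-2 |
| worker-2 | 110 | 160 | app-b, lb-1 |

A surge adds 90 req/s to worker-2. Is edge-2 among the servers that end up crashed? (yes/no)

yes

Round 1 — worker-2 at 200 > 160. worker-2 crashes.
  worker-2 sheds 200 req/s to app-b, lb-1: 100 each.
    app-b: 20+100 = 120 > 100
    lb-1: 60+100 = 160 > 100
Round 2 — app-b, lb-1 crash.
  app-b sheds 120 req/s to lb-2: 120 each.
    lb-2: 40+120 = 160 > 70
  lb-1 sheds 160 req/s to cache-1, lb-2, queue-1, search-2: 40 each.
    cache-1: 10+40 = 50 ≤ 70
    lb-2: 160+40 = 200 > 70
    queue-1: 80+40 = 120 ≤ 160
    search-2: 60+40 = 100 ≤ 100
Round 3 — lb-2 crashes.
  lb-2 sheds 200 req/s to edge-2, search-2: 100 each.
    edge-2: 110+100 = 210 > 160
    search-2: 100+100 = 200 > 100
Round 4 — edge-2, search-2 crash.
  edge-2 sheds 210 req/s: no online neighbours, lost.
  search-2 sheds 200 req/s: no online neighbours, lost.
No further crashes.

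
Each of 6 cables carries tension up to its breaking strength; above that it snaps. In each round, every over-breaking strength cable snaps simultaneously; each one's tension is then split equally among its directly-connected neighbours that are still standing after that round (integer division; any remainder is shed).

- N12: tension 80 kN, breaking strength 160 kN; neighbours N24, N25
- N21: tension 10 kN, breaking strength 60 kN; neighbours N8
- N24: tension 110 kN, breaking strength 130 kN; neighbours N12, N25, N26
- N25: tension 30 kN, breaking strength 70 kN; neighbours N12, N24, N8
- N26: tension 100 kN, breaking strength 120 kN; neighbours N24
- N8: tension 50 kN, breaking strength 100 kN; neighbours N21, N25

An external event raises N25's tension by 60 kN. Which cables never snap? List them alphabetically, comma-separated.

N21, N8

Round 1 — N25 at 90 > 70. N25 snaps.
  N25 sheds 90 kN to N12, N24, N8: 30 each.
    N12: 80+30 = 110 ≤ 160
    N24: 110+30 = 140 > 130
    N8: 50+30 = 80 ≤ 100
Round 2 — N24 snaps.
  N24 sheds 140 kN to N12, N26: 70 each.
    N12: 110+70 = 180 > 160
    N26: 100+70 = 170 > 120
Round 3 — N12, N26 snap.
  N12 sheds 180 kN: no online neighbours, lost.
  N26 sheds 170 kN: no online neighbours, lost.
No further breaks.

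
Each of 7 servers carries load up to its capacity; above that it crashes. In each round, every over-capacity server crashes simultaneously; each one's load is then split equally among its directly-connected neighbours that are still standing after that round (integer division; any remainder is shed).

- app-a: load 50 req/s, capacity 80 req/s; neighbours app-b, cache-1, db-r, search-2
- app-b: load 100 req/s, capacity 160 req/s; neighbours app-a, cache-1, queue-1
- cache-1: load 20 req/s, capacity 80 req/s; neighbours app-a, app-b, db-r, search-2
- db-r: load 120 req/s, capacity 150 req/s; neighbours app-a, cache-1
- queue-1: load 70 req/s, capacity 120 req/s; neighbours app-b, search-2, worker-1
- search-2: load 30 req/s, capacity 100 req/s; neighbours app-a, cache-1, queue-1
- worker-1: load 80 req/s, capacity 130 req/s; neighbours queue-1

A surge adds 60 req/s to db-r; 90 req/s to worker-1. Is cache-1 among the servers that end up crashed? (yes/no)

Round 1 — db-r at 180 > 150; worker-1 at 170 > 130. db-r, worker-1 crash.
  db-r sheds 180 req/s to app-a, cache-1: 90 each.
    app-a: 50+90 = 140 > 80
    cache-1: 20+90 = 110 > 80
  worker-1 sheds 170 req/s to queue-1: 170 each.
    queue-1: 70+170 = 240 > 120
Round 2 — app-a, cache-1, queue-1 crash.
  app-a sheds 140 req/s to app-b, search-2: 70 each.
    app-b: 100+70 = 170 > 160
    search-2: 30+70 = 100 ≤ 100
  cache-1 sheds 110 req/s to app-b, search-2: 55 each.
    app-b: 170+55 = 225 > 160
    search-2: 100+55 = 155 > 100
  queue-1 sheds 240 req/s to app-b, search-2: 120 each.
    app-b: 225+120 = 345 > 160
    search-2: 155+120 = 275 > 100
Round 3 — app-b, search-2 crash.
  app-b sheds 345 req/s: no online neighbours, lost.
  search-2 sheds 275 req/s: no online neighbours, lost.
No further crashes.

yes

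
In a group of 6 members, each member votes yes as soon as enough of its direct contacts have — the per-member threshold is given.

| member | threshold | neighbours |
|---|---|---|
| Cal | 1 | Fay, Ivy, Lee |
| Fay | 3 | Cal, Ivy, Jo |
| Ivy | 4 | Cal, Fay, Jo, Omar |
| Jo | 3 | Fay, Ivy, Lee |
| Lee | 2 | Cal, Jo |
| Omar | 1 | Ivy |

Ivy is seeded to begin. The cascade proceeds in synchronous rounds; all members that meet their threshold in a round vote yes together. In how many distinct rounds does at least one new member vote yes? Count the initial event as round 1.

Round 1 — Ivy votes yes (initial).
Round 2 — checking thresholds:
  Cal: 1 of 3 neighbours ≥ 1, votes yes.
  Fay: 1 of 3 neighbours < 3, not yet.
  Jo: 1 of 3 neighbours < 3, not yet.
  Omar: 1 of 1 neighbours ≥ 1, votes yes.
Round 3 — no new yes votes; cascade stops.

2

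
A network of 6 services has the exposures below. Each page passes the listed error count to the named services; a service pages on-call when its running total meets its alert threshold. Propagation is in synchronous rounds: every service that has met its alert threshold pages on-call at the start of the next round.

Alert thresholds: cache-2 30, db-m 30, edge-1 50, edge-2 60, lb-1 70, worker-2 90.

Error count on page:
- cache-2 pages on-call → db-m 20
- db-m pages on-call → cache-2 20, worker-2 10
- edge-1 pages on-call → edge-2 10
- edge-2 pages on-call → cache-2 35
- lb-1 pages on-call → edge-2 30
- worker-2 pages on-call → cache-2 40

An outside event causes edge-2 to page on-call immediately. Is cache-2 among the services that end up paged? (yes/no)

Round 1 — edge-2 pages on-call (initial).
  cache-2: +35 → 35 ≥ 30
Round 2 — cache-2 pages on-call.
  db-m: +20 → 20 < 30
No further pages.

yes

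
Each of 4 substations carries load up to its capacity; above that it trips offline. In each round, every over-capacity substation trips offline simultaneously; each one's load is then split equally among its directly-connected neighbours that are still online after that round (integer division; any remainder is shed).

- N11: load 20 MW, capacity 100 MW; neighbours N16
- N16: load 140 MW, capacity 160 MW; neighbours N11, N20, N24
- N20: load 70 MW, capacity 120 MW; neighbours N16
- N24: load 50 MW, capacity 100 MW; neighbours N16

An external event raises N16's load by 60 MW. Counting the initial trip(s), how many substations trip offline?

3

Round 1 — N16 at 200 > 160. N16 trips offline.
  N16 sheds 200 MW to N11, N20, N24: 66 each (2 lost).
    N11: 20+66 = 86 ≤ 100
    N20: 70+66 = 136 > 120
    N24: 50+66 = 116 > 100
Round 2 — N20, N24 trip offline.
  N20 sheds 136 MW: no online neighbours, lost.
  N24 sheds 116 MW: no online neighbours, lost.
No further trips.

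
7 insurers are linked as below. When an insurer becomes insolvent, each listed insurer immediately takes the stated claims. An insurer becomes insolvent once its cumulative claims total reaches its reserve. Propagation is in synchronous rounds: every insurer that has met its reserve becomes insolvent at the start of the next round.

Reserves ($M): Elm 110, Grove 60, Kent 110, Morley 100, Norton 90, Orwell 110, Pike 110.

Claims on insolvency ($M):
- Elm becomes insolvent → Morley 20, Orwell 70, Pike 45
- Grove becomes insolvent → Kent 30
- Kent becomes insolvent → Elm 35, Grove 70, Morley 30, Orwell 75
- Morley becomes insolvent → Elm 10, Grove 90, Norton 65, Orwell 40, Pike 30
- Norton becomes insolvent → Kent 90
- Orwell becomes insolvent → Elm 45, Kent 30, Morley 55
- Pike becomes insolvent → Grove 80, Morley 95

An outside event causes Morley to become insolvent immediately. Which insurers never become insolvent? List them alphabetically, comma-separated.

Round 1 — Morley becomes insolvent (initial).
  Elm: +10 → 10 < 110
  Grove: +90 → 90 ≥ 60
  Norton: +65 → 65 < 90
  Orwell: +40 → 40 < 110
  Pike: +30 → 30 < 110
Round 2 — Grove becomes insolvent.
  Kent: +30 → 30 < 110
No further insolvencies.

Elm, Kent, Norton, Orwell, Pike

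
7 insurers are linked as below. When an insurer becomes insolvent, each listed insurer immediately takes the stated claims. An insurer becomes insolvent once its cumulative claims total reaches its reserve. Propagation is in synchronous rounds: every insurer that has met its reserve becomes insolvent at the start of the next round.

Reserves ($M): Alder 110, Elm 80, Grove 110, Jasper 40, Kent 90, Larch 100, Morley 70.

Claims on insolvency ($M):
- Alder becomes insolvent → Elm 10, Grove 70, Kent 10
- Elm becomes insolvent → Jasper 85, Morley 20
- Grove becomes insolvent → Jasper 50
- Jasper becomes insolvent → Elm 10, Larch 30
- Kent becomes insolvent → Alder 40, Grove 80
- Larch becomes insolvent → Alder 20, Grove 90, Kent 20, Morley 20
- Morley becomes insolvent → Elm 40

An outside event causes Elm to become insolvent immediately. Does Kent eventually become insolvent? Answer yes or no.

no

Round 1 — Elm becomes insolvent (initial).
  Jasper: +85 → 85 ≥ 40
  Morley: +20 → 20 < 70
Round 2 — Jasper becomes insolvent.
  Larch: +30 → 30 < 100
No further insolvencies.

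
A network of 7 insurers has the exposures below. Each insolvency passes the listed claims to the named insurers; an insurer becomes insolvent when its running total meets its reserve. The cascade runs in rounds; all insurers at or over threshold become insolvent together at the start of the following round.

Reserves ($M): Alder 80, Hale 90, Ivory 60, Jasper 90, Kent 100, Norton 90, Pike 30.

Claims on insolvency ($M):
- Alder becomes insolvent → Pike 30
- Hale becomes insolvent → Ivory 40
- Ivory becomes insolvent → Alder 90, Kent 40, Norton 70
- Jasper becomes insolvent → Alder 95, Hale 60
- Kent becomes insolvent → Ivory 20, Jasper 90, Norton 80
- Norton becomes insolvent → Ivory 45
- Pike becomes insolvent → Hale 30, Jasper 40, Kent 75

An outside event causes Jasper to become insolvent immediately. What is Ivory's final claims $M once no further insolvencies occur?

Round 1 — Jasper becomes insolvent (initial).
  Alder: +95 → 95 ≥ 80
  Hale: +60 → 60 < 90
Round 2 — Alder becomes insolvent.
  Pike: +30 → 30 ≥ 30
Round 3 — Pike becomes insolvent.
  Hale: +30 → 90 ≥ 90
  Kent: +75 → 75 < 100
Round 4 — Hale becomes insolvent.
  Ivory: +40 → 40 < 60
No further insolvencies.

40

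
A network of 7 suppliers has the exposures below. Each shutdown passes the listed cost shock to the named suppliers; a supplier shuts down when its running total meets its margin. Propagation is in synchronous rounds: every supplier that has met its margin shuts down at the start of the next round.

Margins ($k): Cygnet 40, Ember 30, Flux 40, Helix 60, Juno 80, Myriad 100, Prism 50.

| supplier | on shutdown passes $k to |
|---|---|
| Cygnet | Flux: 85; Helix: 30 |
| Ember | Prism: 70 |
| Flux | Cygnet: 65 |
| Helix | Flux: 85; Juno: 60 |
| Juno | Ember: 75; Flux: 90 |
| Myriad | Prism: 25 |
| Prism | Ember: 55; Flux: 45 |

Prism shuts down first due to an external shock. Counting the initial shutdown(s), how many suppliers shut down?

4

Round 1 — Prism shuts down (initial).
  Ember: +55 → 55 ≥ 30
  Flux: +45 → 45 ≥ 40
Round 2 — Ember, Flux shut down.
  Cygnet: +65 → 65 ≥ 40
Round 3 — Cygnet shuts down.
  Helix: +30 → 30 < 60
No further shutdowns.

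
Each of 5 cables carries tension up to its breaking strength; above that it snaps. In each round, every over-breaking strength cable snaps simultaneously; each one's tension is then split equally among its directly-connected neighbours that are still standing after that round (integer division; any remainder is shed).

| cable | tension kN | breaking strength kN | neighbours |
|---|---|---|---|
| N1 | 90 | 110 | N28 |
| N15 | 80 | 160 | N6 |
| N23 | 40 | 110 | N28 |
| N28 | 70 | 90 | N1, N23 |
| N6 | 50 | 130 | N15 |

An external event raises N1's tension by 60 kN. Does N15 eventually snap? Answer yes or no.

no

Round 1 — N1 at 150 > 110. N1 snaps.
  N1 sheds 150 kN to N28: 150 each.
    N28: 70+150 = 220 > 90
Round 2 — N28 snaps.
  N28 sheds 220 kN to N23: 220 each.
    N23: 40+220 = 260 > 110
Round 3 — N23 snaps.
  N23 sheds 260 kN: no online neighbours, lost.
No further breaks.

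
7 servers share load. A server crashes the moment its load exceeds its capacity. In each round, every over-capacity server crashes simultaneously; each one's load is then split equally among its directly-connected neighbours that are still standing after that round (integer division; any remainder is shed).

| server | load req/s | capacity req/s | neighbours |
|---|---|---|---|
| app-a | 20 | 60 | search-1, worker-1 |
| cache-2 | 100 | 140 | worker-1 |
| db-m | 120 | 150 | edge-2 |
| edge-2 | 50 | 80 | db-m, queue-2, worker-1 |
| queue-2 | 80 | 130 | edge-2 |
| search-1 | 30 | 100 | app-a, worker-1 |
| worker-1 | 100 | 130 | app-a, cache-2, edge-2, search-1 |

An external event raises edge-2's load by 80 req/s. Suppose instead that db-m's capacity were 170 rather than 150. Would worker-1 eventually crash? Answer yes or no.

yes

With db-m's capacity at 170:
Round 1 — edge-2 at 130 > 80. edge-2 crashes.
  edge-2 sheds 130 req/s to db-m, queue-2, worker-1: 43 each (1 lost).
    db-m: 120+43 = 163 ≤ 170
    queue-2: 80+43 = 123 ≤ 130
    worker-1: 100+43 = 143 > 130
Round 2 — worker-1 crashes.
  worker-1 sheds 143 req/s to app-a, cache-2, search-1: 47 each (2 lost).
    app-a: 20+47 = 67 > 60
    cache-2: 100+47 = 147 > 140
    search-1: 30+47 = 77 ≤ 100
Round 3 — app-a, cache-2 crash.
  app-a sheds 67 req/s to search-1: 67 each.
    search-1: 77+67 = 144 > 100
  cache-2 sheds 147 req/s: no online neighbours, lost.
Round 4 — search-1 crashes.
  search-1 sheds 144 req/s: no online neighbours, lost.
No further crashes.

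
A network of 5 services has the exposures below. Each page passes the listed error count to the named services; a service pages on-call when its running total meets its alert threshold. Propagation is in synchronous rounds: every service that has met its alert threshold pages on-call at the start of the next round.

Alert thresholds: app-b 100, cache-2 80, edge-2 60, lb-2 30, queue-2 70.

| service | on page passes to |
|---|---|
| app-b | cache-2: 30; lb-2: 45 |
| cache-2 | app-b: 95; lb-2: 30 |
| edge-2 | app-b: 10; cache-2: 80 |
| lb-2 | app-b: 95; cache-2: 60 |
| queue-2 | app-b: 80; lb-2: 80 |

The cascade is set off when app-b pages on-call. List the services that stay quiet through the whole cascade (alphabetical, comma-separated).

Round 1 — app-b pages on-call (initial).
  cache-2: +30 → 30 < 80
  lb-2: +45 → 45 ≥ 30
Round 2 — lb-2 pages on-call.
  cache-2: +60 → 90 ≥ 80
Round 3 — cache-2 pages on-call.
No further pages.

edge-2, queue-2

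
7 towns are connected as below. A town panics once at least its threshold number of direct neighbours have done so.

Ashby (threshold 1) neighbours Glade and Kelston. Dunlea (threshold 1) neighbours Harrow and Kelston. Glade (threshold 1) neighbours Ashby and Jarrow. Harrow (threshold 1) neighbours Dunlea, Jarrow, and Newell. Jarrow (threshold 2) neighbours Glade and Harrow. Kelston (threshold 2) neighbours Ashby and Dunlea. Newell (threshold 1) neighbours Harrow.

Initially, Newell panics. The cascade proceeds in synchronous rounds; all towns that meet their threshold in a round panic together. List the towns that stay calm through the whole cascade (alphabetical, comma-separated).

Round 1 — Newell panics (initial).
Round 2 — checking thresholds:
  Harrow: 1 of 3 neighbours ≥ 1, panics.
Round 3 — checking thresholds:
  Dunlea: 1 of 2 neighbours ≥ 1, panics.
  Jarrow: 1 of 2 neighbours < 2, not yet.
Round 4 — no new panics; cascade stops.

Ashby, Glade, Jarrow, Kelston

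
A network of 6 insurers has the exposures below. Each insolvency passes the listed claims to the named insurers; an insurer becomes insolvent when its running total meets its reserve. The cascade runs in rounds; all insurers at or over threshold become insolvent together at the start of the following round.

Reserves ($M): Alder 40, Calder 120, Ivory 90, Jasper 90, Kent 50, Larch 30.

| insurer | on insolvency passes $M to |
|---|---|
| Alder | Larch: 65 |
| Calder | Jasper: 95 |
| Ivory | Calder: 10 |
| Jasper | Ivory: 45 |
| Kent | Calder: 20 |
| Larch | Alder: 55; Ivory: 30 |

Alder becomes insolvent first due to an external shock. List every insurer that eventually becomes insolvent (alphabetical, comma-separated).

Alder, Larch

Round 1 — Alder becomes insolvent (initial).
  Larch: +65 → 65 ≥ 30
Round 2 — Larch becomes insolvent.
  Ivory: +30 → 30 < 90
No further insolvencies.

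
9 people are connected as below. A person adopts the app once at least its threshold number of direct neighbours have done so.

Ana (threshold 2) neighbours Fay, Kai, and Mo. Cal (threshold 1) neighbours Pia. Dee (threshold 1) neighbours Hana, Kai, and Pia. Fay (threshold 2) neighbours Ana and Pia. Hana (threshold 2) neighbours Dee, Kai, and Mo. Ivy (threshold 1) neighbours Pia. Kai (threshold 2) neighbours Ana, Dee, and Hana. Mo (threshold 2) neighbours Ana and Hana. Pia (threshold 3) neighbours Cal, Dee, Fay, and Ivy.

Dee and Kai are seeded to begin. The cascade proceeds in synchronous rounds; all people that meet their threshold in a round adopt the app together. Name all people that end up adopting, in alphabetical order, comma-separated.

Round 1 — Dee, Kai adopt the app (initial).
Round 2 — checking thresholds:
  Ana: 1 of 3 neighbours < 2, not yet.
  Hana: 2 of 3 neighbours ≥ 2, adopts the app.
  Pia: 1 of 4 neighbours < 3, not yet.
Round 3 — no new adoptions; cascade stops.

Dee, Hana, Kai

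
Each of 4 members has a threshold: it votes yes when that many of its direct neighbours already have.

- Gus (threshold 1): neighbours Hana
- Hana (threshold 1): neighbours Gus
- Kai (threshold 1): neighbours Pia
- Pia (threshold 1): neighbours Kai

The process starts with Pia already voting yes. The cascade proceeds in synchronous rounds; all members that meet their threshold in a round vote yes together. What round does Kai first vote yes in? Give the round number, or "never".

2

Round 1 — Pia votes yes (initial).
Round 2 — checking thresholds:
  Kai: 1 of 1 neighbours ≥ 1, votes yes.
Round 3 — no new yes votes; cascade stops.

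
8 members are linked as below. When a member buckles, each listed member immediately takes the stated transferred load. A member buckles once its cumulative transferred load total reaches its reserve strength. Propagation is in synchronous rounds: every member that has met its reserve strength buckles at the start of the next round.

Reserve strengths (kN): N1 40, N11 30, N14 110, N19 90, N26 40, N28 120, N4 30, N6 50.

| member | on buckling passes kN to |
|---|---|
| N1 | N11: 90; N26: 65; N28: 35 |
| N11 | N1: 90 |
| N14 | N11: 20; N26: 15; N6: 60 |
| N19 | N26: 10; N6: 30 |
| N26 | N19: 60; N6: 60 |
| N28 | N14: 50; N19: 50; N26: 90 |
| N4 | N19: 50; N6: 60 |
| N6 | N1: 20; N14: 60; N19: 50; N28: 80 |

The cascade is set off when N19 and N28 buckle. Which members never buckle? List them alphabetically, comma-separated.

Round 1 — N19, N28 buckle (initial).
  N14: +50 → 50 < 110
  N26: +10+90 → 100 ≥ 40
  N6: +30 → 30 < 50
Round 2 — N26 buckles.
  N6: +60 → 90 ≥ 50
Round 3 — N6 buckles.
  N1: +20 → 20 < 40
  N14: +60 → 110 ≥ 110
Round 4 — N14 buckles.
  N11: +20 → 20 < 30
No further bucklings.

N1, N11, N4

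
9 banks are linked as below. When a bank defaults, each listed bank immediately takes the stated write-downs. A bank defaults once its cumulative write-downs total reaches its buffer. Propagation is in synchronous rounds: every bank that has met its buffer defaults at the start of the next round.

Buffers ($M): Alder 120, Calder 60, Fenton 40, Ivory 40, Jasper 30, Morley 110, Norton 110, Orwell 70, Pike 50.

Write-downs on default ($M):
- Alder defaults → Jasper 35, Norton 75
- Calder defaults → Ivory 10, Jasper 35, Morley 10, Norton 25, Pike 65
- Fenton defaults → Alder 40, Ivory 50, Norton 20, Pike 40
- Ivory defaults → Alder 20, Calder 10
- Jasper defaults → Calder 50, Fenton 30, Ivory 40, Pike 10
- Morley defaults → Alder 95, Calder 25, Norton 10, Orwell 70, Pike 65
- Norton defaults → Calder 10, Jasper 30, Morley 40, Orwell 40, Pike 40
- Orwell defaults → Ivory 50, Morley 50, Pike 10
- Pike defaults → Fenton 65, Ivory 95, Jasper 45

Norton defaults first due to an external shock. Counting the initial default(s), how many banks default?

Round 1 — Norton defaults (initial).
  Calder: +10 → 10 < 60
  Jasper: +30 → 30 ≥ 30
  Morley: +40 → 40 < 110
  Orwell: +40 → 40 < 70
  Pike: +40 → 40 < 50
Round 2 — Jasper defaults.
  Calder: +50 → 60 ≥ 60
  Fenton: +30 → 30 < 40
  Ivory: +40 → 40 ≥ 40
  Pike: +10 → 50 ≥ 50
Round 3 — Calder, Ivory, Pike default.
  Alder: +20 → 20 < 120
  Fenton: +65 → 95 ≥ 40
  Morley: +10 → 50 < 110
Round 4 — Fenton defaults.
  Alder: +40 → 60 < 120
No further defaults.

6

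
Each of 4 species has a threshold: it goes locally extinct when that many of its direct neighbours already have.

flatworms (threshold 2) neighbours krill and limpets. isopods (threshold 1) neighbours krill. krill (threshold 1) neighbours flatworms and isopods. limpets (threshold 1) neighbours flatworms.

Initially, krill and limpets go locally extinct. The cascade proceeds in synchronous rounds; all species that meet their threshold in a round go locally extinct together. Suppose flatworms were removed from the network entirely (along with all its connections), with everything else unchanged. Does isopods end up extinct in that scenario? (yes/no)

With flatworms removed:
Round 1 — krill, limpets go locally extinct (initial).
Round 2 — checking thresholds:
  isopods: 1 of 1 neighbours ≥ 1, goes locally extinct.
Round 3 — no new extinctions; cascade stops.

yes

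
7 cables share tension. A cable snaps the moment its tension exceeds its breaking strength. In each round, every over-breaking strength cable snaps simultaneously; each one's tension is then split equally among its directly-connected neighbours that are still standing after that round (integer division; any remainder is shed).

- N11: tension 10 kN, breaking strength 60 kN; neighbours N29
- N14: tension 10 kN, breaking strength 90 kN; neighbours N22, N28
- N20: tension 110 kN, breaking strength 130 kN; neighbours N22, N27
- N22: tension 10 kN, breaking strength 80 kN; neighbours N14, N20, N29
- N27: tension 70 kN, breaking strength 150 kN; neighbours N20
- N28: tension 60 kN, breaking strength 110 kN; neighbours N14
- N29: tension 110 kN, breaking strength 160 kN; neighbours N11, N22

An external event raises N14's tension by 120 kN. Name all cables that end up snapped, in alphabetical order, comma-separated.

Round 1 — N14 at 130 > 90. N14 snaps.
  N14 sheds 130 kN to N22, N28: 65 each.
    N22: 10+65 = 75 ≤ 80
    N28: 60+65 = 125 > 110
Round 2 — N28 snaps.
  N28 sheds 125 kN: no online neighbours, lost.
No further breaks.

N14, N28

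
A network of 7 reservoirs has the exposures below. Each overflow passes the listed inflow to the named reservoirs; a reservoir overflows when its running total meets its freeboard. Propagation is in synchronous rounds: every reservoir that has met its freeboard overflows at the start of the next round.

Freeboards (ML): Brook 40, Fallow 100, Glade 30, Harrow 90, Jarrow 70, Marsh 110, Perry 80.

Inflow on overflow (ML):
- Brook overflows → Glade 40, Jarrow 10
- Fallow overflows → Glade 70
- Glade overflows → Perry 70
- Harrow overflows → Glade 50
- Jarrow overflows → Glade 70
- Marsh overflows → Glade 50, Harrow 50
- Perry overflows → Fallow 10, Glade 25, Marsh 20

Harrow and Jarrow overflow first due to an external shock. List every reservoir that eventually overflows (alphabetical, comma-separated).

Round 1 — Harrow, Jarrow overflow (initial).
  Glade: +50+70 → 120 ≥ 30
Round 2 — Glade overflows.
  Perry: +70 → 70 < 80
No further overflows.

Glade, Harrow, Jarrow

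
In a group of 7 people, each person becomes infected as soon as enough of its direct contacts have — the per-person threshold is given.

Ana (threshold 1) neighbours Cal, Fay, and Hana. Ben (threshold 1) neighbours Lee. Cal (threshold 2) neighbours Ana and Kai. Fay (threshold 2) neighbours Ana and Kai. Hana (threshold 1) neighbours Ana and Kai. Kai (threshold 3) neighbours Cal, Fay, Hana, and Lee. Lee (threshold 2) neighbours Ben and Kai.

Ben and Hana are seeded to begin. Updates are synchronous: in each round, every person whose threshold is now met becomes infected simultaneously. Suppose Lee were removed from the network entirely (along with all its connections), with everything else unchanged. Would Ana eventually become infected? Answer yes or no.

With Lee removed:
Round 1 — Ben, Hana become infected (initial).
Round 2 — checking thresholds:
  Ana: 1 of 3 neighbours ≥ 1, becomes infected.
  Kai: 1 of 3 neighbours < 3, not yet.
Round 3 — no new infections; cascade stops.

yes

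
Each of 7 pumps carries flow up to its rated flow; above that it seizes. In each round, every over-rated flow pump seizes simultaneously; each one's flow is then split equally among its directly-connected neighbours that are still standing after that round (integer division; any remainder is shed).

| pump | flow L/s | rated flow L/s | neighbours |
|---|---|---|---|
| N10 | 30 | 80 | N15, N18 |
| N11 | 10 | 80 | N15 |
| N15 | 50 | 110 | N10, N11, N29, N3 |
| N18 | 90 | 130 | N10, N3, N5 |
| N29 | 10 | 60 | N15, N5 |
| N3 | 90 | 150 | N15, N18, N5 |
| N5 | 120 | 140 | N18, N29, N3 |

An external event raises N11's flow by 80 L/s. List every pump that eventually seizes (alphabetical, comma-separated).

Round 1 — N11 at 90 > 80. N11 seizes.
  N11 sheds 90 L/s to N15: 90 each.
    N15: 50+90 = 140 > 110
Round 2 — N15 seizes.
  N15 sheds 140 L/s to N10, N29, N3: 46 each (2 lost).
    N10: 30+46 = 76 ≤ 80
    N29: 10+46 = 56 ≤ 60
    N3: 90+46 = 136 ≤ 150
No further seizures.

N11, N15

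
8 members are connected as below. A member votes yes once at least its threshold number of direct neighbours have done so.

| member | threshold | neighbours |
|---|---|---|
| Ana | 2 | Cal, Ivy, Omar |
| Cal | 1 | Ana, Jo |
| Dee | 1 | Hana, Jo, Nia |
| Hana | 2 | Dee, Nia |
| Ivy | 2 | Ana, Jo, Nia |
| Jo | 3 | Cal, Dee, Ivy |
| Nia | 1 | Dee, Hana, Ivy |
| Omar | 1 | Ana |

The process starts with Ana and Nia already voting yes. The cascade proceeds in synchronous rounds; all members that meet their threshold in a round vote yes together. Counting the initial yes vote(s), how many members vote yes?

8

Round 1 — Ana, Nia vote yes (initial).
Round 2 — checking thresholds:
  Cal: 1 of 2 neighbours ≥ 1, votes yes.
  Dee: 1 of 3 neighbours ≥ 1, votes yes.
  Hana: 1 of 2 neighbours < 2, holds.
  Ivy: 2 of 3 neighbours ≥ 2, votes yes.
  Omar: 1 of 1 neighbours ≥ 1, votes yes.
Round 3 — checking thresholds:
  Hana: 2 of 2 neighbours ≥ 2, votes yes.
  Jo: 3 of 3 neighbours ≥ 3, votes yes.
Round 4 — no new yes votes; cascade stops.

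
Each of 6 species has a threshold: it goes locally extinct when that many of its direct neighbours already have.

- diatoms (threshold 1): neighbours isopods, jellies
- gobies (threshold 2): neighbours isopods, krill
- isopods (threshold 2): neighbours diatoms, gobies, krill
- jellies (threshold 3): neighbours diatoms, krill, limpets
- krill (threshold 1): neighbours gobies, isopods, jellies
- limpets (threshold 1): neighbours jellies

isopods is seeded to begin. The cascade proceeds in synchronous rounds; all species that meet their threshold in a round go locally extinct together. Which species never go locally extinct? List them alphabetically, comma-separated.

jellies, limpets

Round 1 — isopods goes locally extinct (initial).
Round 2 — checking thresholds:
  diatoms: 1 of 2 neighbours ≥ 1, goes locally extinct.
  gobies: 1 of 2 neighbours < 2, not yet.
  krill: 1 of 3 neighbours ≥ 1, goes locally extinct.
Round 3 — checking thresholds:
  gobies: 2 of 2 neighbours ≥ 2, goes locally extinct.
  jellies: 2 of 3 neighbours < 3, not yet.
Round 4 — no new extinctions; cascade stops.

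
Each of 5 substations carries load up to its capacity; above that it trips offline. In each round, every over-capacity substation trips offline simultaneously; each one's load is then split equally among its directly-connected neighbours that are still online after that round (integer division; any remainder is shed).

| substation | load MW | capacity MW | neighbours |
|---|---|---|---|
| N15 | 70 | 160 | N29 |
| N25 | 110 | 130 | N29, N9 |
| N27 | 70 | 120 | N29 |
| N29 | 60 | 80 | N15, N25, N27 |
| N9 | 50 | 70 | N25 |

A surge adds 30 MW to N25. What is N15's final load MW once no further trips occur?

135

Round 1 — N25 at 140 > 130. N25 trips offline.
  N25 sheds 140 MW to N29, N9: 70 each.
    N29: 60+70 = 130 > 80
    N9: 50+70 = 120 > 70
Round 2 — N29, N9 trip offline.
  N29 sheds 130 MW to N15, N27: 65 each.
    N15: 70+65 = 135 ≤ 160
    N27: 70+65 = 135 > 120
  N9 sheds 120 MW: no online neighbours, lost.
Round 3 — N27 trips offline.
  N27 sheds 135 MW: no online neighbours, lost.
No further trips.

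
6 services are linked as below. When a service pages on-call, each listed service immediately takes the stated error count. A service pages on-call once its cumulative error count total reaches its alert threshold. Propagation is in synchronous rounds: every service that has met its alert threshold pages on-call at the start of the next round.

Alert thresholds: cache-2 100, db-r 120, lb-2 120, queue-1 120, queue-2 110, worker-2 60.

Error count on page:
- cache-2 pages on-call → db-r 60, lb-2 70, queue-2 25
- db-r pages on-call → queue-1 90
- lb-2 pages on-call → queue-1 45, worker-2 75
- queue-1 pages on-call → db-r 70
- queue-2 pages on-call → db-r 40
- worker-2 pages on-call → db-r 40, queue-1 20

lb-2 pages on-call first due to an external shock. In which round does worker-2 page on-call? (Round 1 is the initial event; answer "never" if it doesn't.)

2

Round 1 — lb-2 pages on-call (initial).
  queue-1: +45 → 45 < 120
  worker-2: +75 → 75 ≥ 60
Round 2 — worker-2 pages on-call.
  db-r: +40 → 40 < 120
  queue-1: +20 → 65 < 120
No further pages.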